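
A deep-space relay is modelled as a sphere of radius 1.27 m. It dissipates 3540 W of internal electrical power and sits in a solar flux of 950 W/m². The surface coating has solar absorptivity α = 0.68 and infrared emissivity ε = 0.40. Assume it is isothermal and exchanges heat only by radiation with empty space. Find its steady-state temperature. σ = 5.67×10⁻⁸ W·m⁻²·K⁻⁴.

At steady state, absorbed solar power + internal power = radiated power.
Absorbed: α·S·A_cross = 0.68·950·5.067 = 3273 W (cross-section πr²).
Total input = 3273 + 3540 = 6813 W.
Radiated: εσ·A_surf·T⁴ with A_surf = 4πr² = 20.27 m².
T⁴ = 6813/(0.40·5.67×10⁻⁸·20.27) = 1.482×10¹⁰ K⁴.

T ≈ 349 K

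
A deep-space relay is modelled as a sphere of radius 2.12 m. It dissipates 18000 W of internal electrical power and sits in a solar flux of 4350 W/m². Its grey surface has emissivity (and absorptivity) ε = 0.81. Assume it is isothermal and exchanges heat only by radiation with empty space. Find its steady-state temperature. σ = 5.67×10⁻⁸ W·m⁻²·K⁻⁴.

At steady state, absorbed solar power + internal power = radiated power.
Absorbed: α·S·A_cross = 0.81·4350·14.12 = 49750 W (cross-section πr²).
Total input = 49750 + 18000 = 67750 W.
Radiated: εσ·A_surf·T⁴ with A_surf = 4πr² = 56.48 m².
T⁴ = 67750/(0.81·5.67×10⁻⁸·56.48) = 2.612×10¹⁰ K⁴.

T ≈ 402 K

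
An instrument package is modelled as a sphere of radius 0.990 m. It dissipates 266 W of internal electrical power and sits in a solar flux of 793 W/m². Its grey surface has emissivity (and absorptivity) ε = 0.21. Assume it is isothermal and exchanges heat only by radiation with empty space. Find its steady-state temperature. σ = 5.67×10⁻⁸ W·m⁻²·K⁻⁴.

At steady state, absorbed solar power + internal power = radiated power.
Absorbed: α·S·A_cross = 0.21·793·3.079 = 512.8 W (cross-section πr²).
Total input = 512.8 + 266 = 778.8 W.
Radiated: εσ·A_surf·T⁴ with A_surf = 4πr² = 12.32 m².
T⁴ = 778.8/(0.21·5.67×10⁻⁸·12.32) = 5.310×10⁹ K⁴.

T ≈ 270 K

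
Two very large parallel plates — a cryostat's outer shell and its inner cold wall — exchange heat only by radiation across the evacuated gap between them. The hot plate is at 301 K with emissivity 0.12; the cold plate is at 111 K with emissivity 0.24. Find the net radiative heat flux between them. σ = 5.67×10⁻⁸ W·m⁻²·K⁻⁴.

q ≈ 39.7 W/m²

For two infinite grey parallel plates, q = σ(T₁⁴ − T₂⁴)/(1/ε₁ + 1/ε₂ − 1).
T₁⁴ − T₂⁴ = 8.209×10⁹ − 1.518×10⁸ = 8.057×10⁹ K⁴.
1/ε₁ + 1/ε₂ − 1 = 8.333 + 4.167 − 1 = 11.50.
q = 5.67×10⁻⁸ × 8.057×10⁹ / 11.50.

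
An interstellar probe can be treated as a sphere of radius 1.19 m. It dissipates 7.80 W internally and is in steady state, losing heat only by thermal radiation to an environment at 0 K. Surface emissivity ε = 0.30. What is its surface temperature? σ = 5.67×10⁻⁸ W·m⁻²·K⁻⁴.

T ≈ 71.2 K

Steady state: internal power = radiated power, P = εσA T⁴.
Radiating area A = 4πr² = 17.80 m².
T⁴ = P/(εσA) = 7.80/(0.30·5.67×10⁻⁸·17.80) = 2.577×10⁷ K⁴.
T = (2.577×10⁷)^(1/4).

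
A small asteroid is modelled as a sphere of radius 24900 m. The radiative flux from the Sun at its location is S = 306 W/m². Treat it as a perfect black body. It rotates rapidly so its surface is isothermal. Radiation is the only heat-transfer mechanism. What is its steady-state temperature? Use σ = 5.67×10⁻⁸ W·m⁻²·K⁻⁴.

At equilibrium, absorbed power = emitted power.
Absorbing cross-section = πr² = 1.948×10⁹ m²; emitting surface = 4πr² = 7.791×10⁹ m² (ratio 4).
S·A_cross = εσ·A_surf·T⁴  ⇒  T⁴ = S/(4σ).
T⁴ = 1.00·306/(4·5.67×10⁻⁸) = 1.349×10⁹ K⁴.
T = (1.349×10⁹)^(1/4).

T ≈ 192 K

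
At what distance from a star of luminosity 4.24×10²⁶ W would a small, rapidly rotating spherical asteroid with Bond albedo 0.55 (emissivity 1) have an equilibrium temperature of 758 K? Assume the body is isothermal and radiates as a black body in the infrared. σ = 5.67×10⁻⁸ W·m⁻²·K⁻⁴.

d ≈ 1.42×10¹⁰ m

For an isothermal black-emitting sphere, (1−a)S·πr² = σ·4πr²·T⁴ ⇒ S = 4σT⁴/(1−a).
S = 4·5.67×10⁻⁸·(758)⁴/0.450 = 1.664×10⁵ W/m².
Flux falls as S = L/(4πd²), so d = √(L/(4πS)) = √(4.24×10²⁶/(4π·1.664×10⁵)).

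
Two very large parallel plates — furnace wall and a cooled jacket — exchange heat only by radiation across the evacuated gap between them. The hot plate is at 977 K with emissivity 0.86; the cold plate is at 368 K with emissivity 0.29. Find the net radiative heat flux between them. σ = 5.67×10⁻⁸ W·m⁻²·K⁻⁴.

For two infinite grey parallel plates, q = σ(T₁⁴ − T₂⁴)/(1/ε₁ + 1/ε₂ − 1).
T₁⁴ − T₂⁴ = 9.111×10¹¹ − 1.834×10¹⁰ = 8.928×10¹¹ K⁴.
1/ε₁ + 1/ε₂ − 1 = 1.163 + 3.448 − 1 = 3.611.
q = 5.67×10⁻⁸ × 8.928×10¹¹ / 3.611.

q ≈ 14000 W/m²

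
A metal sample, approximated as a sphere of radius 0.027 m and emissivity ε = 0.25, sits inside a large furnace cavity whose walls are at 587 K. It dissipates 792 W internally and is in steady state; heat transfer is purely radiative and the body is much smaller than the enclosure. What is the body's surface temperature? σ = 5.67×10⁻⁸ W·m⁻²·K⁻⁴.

T ≈ 1580 K

For a small grey body in a large enclosure, net radiated power = εσA(T⁴ − T_w⁴).
Steady state: P = εσA(T⁴ − T_w⁴) with A = 4πr² = 0.009161 m².
T⁴ = P/(εσA) + T_w⁴ = 792/(0.25·5.67×10⁻⁸·0.009161) + (587)⁴
    = 6.099×10¹² + 1.187×10¹¹ = 6.218×10¹² K⁴.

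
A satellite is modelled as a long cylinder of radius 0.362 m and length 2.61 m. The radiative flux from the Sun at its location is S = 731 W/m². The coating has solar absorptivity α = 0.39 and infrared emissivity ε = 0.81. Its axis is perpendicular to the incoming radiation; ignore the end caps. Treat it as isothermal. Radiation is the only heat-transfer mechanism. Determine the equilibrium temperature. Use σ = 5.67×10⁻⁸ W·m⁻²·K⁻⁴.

At equilibrium, absorbed power = emitted power.
Absorbing cross-section = 2rL = 1.890 m²; emitting surface = 2πrL = 5.936 m² (ratio π).
αS·A_cross = εσ·A_surf·T⁴  ⇒  T⁴ = αS/(ε·πσ).
T⁴ = 0.390·731/(0.81·π·5.67×10⁻⁸) = 1.976×10⁹ K⁴.
T = (1.976×10⁹)^(1/4).

T ≈ 211 K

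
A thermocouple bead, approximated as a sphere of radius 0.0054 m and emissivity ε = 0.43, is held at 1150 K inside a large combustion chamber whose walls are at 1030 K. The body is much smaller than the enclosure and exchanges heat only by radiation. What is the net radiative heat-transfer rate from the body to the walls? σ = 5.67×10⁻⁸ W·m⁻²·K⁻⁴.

P_net ≈ 5.57 W

For a small grey body in a large enclosure: P_net = εσA(T_body⁴ − T_wall⁴).
A = 4πr² = 3.664×10⁻⁴ m²; T_body⁴ − T_wall⁴ = 1.749×10¹² − 1.126×10¹² = 6.235×10¹¹ K⁴.
|P_net| = 0.43·5.67×10⁻⁸·3.664×10⁻⁴·6.235×10¹¹.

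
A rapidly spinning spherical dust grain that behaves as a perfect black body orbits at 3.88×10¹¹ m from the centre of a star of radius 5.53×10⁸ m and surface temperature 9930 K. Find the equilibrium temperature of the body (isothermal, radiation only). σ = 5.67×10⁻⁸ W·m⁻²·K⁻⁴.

The star's surface emits σT_*⁴; at distance d the flux is S = σT_*⁴(R_*/d)².
S = 5.67×10⁻⁸·(9930)⁴·(5.53×10⁸/3.88×10¹¹)² = 1120 W/m².
For an isothermal sphere T⁴ = (1−a)S/(4σ) = 4.938×10⁹ K⁴.

T ≈ 265 K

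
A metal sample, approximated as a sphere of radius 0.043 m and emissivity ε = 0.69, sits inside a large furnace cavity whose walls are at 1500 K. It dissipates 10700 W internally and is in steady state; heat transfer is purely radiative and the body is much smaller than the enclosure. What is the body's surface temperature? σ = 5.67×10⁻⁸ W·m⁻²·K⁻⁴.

T ≈ 2030 K

For a small grey body in a large enclosure, net radiated power = εσA(T⁴ − T_w⁴).
Steady state: P = εσA(T⁴ − T_w⁴) with A = 4πr² = 0.02324 m².
T⁴ = P/(εσA) + T_w⁴ = 10700/(0.69·5.67×10⁻⁸·0.02324) + (1500)⁴
    = 1.177×10¹³ + 5.062×10¹² = 1.683×10¹³ K⁴.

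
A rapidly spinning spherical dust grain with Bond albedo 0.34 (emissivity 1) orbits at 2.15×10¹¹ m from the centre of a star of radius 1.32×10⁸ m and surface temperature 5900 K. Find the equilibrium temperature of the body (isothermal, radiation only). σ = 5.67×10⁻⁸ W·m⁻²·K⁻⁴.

T ≈ 93.2 K

The star's surface emits σT_*⁴; at distance d the flux is S = σT_*⁴(R_*/d)².
S = 5.67×10⁻⁸·(5900)⁴·(1.32×10⁸/2.15×10¹¹)² = 25.90 W/m².
For an isothermal sphere T⁴ = (1−a)S/(4σ) = 7.536×10⁷ K⁴.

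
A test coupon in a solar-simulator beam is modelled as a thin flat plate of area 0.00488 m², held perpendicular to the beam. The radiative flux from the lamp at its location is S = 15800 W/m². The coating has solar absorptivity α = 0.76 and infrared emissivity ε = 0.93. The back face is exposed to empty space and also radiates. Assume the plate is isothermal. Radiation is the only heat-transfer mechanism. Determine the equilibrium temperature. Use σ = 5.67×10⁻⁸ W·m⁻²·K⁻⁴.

T ≈ 581 K

At equilibrium, absorbed power = emitted power.
Absorbing cross-section = A = 0.004880 m²; emitting surface = 2A = 0.009760 m² (ratio 2).
αS·A_cross = εσ·A_surf·T⁴  ⇒  T⁴ = αS/(ε·2σ).
T⁴ = 0.760·15800/(0.93·2·5.67×10⁻⁸) = 1.139×10¹¹ K⁴.
T = (1.139×10¹¹)^(1/4).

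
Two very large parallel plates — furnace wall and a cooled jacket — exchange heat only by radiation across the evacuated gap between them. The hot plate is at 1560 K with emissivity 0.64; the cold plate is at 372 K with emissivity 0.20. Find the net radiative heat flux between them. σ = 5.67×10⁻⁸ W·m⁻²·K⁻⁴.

For two infinite grey parallel plates, q = σ(T₁⁴ − T₂⁴)/(1/ε₁ + 1/ε₂ − 1).
T₁⁴ − T₂⁴ = 5.922×10¹² − 1.915×10¹⁰ = 5.903×10¹² K⁴.
1/ε₁ + 1/ε₂ − 1 = 1.562 + 5.000 − 1 = 5.562.
q = 5.67×10⁻⁸ × 5.903×10¹² / 5.562.

q ≈ 60200 W/m²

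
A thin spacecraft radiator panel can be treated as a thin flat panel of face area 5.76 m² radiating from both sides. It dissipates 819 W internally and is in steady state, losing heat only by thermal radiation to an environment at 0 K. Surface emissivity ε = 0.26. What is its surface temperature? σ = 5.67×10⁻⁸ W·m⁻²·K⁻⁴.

T ≈ 264 K

Steady state: internal power = radiated power, P = εσA T⁴.
Radiating area A = 2·5.76 = 11.52 m².
T⁴ = P/(εσA) = 819/(0.26·5.67×10⁻⁸·11.52) = 4.823×10⁹ K⁴.
T = (4.823×10⁹)^(1/4).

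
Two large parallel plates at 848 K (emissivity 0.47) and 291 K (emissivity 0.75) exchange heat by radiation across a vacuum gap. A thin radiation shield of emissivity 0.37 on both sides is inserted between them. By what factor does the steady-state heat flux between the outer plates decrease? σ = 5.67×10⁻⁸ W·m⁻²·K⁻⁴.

Without shield: q₀ = σΔ(T⁴)/(1/ε₁+1/ε₂−1) with denominator 2.461.
With shield the two gaps are in series; the resistances add: (1/ε₁+1/ε_s−1)+(1/ε_s+1/ε₂−1) = 3.830+3.036 = 6.866.
Heat-flux ratio q₀/q = 6.866/2.461.

factor ≈ 2.79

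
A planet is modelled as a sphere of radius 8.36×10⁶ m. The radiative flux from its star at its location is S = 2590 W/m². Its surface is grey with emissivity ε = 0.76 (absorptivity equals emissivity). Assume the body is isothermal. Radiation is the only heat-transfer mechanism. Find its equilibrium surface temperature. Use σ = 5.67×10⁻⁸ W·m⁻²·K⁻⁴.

T ≈ 327 K

At equilibrium, absorbed power = emitted power.
Absorbing cross-section = πr² = 2.196×10¹⁴ m²; emitting surface = 4πr² = 8.783×10¹⁴ m² (ratio 4).
εS·A_cross = εσ·A_surf·T⁴  ⇒  T⁴ = S/(4σ)   (ε cancels).
T⁴ = 2590/(4·5.67×10⁻⁸) = 1.142×10¹⁰ K⁴.
T = (1.142×10¹⁰)^(1/4).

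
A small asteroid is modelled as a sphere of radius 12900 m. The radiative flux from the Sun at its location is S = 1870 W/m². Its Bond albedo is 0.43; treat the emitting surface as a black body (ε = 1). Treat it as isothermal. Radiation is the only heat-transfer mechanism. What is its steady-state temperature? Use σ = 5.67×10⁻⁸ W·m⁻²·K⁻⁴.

T ≈ 262 K

At equilibrium, absorbed power = emitted power.
Absorbing cross-section = πr² = 5.228×10⁸ m²; emitting surface = 4πr² = 2.091×10⁹ m² (ratio 4).
(1−a)S·A_cross = εσ·A_surf·T⁴  ⇒  T⁴ = (1−a)S/(4σ).
T⁴ = 0.570·1870/(4·5.67×10⁻⁸) = 4.700×10⁹ K⁴.
T = (4.700×10⁹)^(1/4).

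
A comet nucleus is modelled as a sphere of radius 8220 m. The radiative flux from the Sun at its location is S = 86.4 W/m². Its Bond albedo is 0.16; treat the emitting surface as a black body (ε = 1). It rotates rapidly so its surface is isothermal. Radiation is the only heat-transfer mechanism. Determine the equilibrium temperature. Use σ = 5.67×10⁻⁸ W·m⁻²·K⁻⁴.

At equilibrium, absorbed power = emitted power.
Absorbing cross-section = πr² = 2.123×10⁸ m²; emitting surface = 4πr² = 8.491×10⁸ m² (ratio 4).
(1−a)S·A_cross = εσ·A_surf·T⁴  ⇒  T⁴ = (1−a)S/(4σ).
T⁴ = 0.840·86.4/(4·5.67×10⁻⁸) = 3.200×10⁸ K⁴.
T = (3.200×10⁸)^(1/4).

T ≈ 134 K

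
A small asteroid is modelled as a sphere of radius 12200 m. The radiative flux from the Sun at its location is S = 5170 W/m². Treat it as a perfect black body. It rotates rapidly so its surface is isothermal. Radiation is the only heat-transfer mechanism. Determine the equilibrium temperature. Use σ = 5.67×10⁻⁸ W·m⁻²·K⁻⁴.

At equilibrium, absorbed power = emitted power.
Absorbing cross-section = πr² = 4.676×10⁸ m²; emitting surface = 4πr² = 1.870×10⁹ m² (ratio 4).
S·A_cross = εσ·A_surf·T⁴  ⇒  T⁴ = S/(4σ).
T⁴ = 1.00·5170/(4·5.67×10⁻⁸) = 2.280×10¹⁰ K⁴.
T = (2.280×10¹⁰)^(1/4).

T ≈ 389 K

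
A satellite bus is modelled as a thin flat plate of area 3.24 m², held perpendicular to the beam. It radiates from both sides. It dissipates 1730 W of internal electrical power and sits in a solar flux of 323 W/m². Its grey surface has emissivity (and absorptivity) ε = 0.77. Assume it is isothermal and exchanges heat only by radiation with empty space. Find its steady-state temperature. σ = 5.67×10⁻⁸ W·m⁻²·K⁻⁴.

At steady state, absorbed solar power + internal power = radiated power.
Absorbed: α·S·A_cross = 0.77·323·3.240 = 805.8 W (cross-section A).
Total input = 805.8 + 1730 = 2536 W.
Radiated: εσ·A_surf·T⁴ with A_surf = 2A = 6.480 m².
T⁴ = 2536/(0.77·5.67×10⁻⁸·6.480) = 8.963×10⁹ K⁴.

T ≈ 308 K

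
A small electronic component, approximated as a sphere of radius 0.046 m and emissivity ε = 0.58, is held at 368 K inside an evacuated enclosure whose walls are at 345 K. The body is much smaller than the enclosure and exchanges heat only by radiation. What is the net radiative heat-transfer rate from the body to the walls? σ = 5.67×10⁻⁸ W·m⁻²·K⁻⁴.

P_net ≈ 3.65 W

For a small grey body in a large enclosure: P_net = εσA(T_body⁴ − T_wall⁴).
A = 4πr² = 0.02659 m²; T_body⁴ − T_wall⁴ = 1.834×10¹⁰ − 1.417×10¹⁰ = 4.173×10⁹ K⁴.
|P_net| = 0.58·5.67×10⁻⁸·0.02659·4.173×10⁹.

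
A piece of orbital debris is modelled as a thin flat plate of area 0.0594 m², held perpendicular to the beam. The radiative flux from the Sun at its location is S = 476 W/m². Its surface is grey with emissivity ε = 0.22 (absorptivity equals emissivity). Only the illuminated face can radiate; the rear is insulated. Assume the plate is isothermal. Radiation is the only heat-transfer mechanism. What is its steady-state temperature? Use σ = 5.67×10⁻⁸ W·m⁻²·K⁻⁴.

T ≈ 303 K

At equilibrium, absorbed power = emitted power.
Absorbing cross-section = A = 0.05940 m²; emitting surface = A = 0.05940 m² (ratio 1).
εS·A_cross = εσ·A_surf·T⁴  ⇒  T⁴ = S/(1σ)   (ε cancels).
T⁴ = 476/(1·5.67×10⁻⁸) = 8.395×10⁹ K⁴.
T = (8.395×10⁹)^(1/4).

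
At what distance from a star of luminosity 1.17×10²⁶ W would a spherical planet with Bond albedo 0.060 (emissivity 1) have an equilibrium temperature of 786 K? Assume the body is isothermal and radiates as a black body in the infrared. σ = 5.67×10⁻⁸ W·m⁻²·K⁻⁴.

For an isothermal black-emitting sphere, (1−a)S·πr² = σ·4πr²·T⁴ ⇒ S = 4σT⁴/(1−a).
S = 4·5.67×10⁻⁸·(786)⁴/0.940 = 92090 W/m².
Flux falls as S = L/(4πd²), so d = √(L/(4πS)) = √(1.17×10²⁶/(4π·92090)).

d ≈ 1.01×10¹⁰ m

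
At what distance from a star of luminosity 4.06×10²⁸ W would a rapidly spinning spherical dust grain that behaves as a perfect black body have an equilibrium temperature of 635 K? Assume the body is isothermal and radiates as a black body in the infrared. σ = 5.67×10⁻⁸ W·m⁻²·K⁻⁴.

d ≈ 2.96×10¹¹ m

For an isothermal black-emitting sphere, (1−a)S·πr² = σ·4πr²·T⁴ ⇒ S = 4σT⁴/(1−a).
S = 4·5.67×10⁻⁸·(635)⁴/1.00 = 36880 W/m².
Flux falls as S = L/(4πd²), so d = √(L/(4πS)) = √(4.06×10²⁸/(4π·36880)).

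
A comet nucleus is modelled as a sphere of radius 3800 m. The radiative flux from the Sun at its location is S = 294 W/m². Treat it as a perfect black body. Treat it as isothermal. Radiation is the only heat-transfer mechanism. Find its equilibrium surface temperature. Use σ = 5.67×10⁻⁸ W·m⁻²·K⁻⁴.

At equilibrium, absorbed power = emitted power.
Absorbing cross-section = πr² = 4.536×10⁷ m²; emitting surface = 4πr² = 1.815×10⁸ m² (ratio 4).
S·A_cross = εσ·A_surf·T⁴  ⇒  T⁴ = S/(4σ).
T⁴ = 1.00·294/(4·5.67×10⁻⁸) = 1.296×10⁹ K⁴.
T = (1.296×10⁹)^(1/4).

T ≈ 190 K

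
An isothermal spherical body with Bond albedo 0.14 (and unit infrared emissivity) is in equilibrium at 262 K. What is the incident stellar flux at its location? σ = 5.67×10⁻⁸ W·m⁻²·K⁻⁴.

S ≈ 1240 W/m²

(1−a)S·πr² = σ·4πr²·T⁴ ⇒ S = 4σT⁴/(1−a).
S = 4·5.67×10⁻⁸·4.712×10⁹/0.860.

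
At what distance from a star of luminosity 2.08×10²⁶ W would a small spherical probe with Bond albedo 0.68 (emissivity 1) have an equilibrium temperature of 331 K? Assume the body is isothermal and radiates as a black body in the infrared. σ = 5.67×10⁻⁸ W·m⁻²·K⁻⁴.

For an isothermal black-emitting sphere, (1−a)S·πr² = σ·4πr²·T⁴ ⇒ S = 4σT⁴/(1−a).
S = 4·5.67×10⁻⁸·(331)⁴/0.320 = 8508 W/m².
Flux falls as S = L/(4πd²), so d = √(L/(4πS)) = √(2.08×10²⁶/(4π·8508)).

d ≈ 4.41×10¹⁰ m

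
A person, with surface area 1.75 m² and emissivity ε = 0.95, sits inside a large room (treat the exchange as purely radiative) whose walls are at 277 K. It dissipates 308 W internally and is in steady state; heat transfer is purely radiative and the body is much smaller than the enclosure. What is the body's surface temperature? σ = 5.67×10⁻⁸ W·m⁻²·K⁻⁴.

T ≈ 309 K

For a small grey body in a large enclosure, net radiated power = εσA(T⁴ − T_w⁴).
Steady state: P = εσA(T⁴ − T_w⁴) with A = 1.75 m².
T⁴ = P/(εσA) + T_w⁴ = 308/(0.95·5.67×10⁻⁸·1.750) + (277)⁴
    = 3.267×10⁹ + 5.887×10⁹ = 9.155×10⁹ K⁴.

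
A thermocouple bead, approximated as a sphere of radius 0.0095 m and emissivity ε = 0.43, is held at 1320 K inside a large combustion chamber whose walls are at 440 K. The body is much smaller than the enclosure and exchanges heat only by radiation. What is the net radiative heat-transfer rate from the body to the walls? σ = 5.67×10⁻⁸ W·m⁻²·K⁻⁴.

For a small grey body in a large enclosure: P_net = εσA(T_body⁴ − T_wall⁴).
A = 4πr² = 0.001134 m²; T_body⁴ − T_wall⁴ = 3.036×10¹² − 3.748×10¹⁰ = 2.998×10¹² K⁴.
|P_net| = 0.43·5.67×10⁻⁸·0.001134·2.998×10¹².

P_net ≈ 82.9 W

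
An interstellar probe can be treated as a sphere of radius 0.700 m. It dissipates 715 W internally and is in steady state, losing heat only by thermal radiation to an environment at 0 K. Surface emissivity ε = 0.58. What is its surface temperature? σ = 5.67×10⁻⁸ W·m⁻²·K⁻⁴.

T ≈ 244 K

Steady state: internal power = radiated power, P = εσA T⁴.
Radiating area A = 4πr² = 6.158 m².
T⁴ = P/(εσA) = 715/(0.58·5.67×10⁻⁸·6.158) = 3.531×10⁹ K⁴.
T = (3.531×10⁹)^(1/4).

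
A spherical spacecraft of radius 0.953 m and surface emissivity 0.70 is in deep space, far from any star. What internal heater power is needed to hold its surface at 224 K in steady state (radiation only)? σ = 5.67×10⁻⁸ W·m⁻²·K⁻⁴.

P ≈ 1140 W

P = εσ·4πr²·T⁴.
4πr² = 11.41 m²; T⁴ = 2.518×10⁹ K⁴.
P = 0.70·5.67×10⁻⁸·11.41·2.518×10⁹.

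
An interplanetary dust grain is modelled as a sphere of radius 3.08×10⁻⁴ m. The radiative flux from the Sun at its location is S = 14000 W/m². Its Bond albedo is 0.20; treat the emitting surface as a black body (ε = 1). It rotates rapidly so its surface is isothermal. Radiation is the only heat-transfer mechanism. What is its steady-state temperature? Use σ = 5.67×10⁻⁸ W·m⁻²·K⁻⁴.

T ≈ 471 K

At equilibrium, absorbed power = emitted power.
Absorbing cross-section = πr² = 2.980×10⁻⁷ m²; emitting surface = 4πr² = 1.192×10⁻⁶ m² (ratio 4).
(1−a)S·A_cross = εσ·A_surf·T⁴  ⇒  T⁴ = (1−a)S/(4σ).
T⁴ = 0.800·14000/(4·5.67×10⁻⁸) = 4.938×10¹⁰ K⁴.
T = (4.938×10¹⁰)^(1/4).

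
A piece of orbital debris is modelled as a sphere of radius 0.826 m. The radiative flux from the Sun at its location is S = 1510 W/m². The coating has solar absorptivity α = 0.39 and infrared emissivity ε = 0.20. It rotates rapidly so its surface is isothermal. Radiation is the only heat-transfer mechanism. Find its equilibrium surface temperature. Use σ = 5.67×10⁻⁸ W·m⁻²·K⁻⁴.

T ≈ 338 K

At equilibrium, absorbed power = emitted power.
Absorbing cross-section = πr² = 2.143 m²; emitting surface = 4πr² = 8.574 m² (ratio 4).
αS·A_cross = εσ·A_surf·T⁴  ⇒  T⁴ = αS/(ε·4σ).
T⁴ = 0.390·1510/(0.20·4·5.67×10⁻⁸) = 1.298×10¹⁰ K⁴.
T = (1.298×10¹⁰)^(1/4).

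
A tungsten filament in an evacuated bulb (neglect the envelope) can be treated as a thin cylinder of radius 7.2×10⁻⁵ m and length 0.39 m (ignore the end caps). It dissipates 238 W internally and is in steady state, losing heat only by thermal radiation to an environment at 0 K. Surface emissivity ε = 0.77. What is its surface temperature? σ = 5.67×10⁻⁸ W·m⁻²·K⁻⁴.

Steady state: internal power = radiated power, P = εσA T⁴.
Radiating area A = 2πrL = 1.764×10⁻⁴ m².
T⁴ = P/(εσA) = 238/(0.77·5.67×10⁻⁸·1.764×10⁻⁴) = 3.090×10¹³ K⁴.
T = (3.090×10¹³)^(1/4).

T ≈ 2360 K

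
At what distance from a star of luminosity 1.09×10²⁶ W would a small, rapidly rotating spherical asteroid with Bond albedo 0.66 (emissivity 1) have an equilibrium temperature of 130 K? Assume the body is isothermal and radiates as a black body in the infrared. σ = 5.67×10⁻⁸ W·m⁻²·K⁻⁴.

d ≈ 2.13×10¹¹ m

For an isothermal black-emitting sphere, (1−a)S·πr² = σ·4πr²·T⁴ ⇒ S = 4σT⁴/(1−a).
S = 4·5.67×10⁻⁸·(130)⁴/0.340 = 190.5 W/m².
Flux falls as S = L/(4πd²), so d = √(L/(4πS)) = √(1.09×10²⁶/(4π·190.5)).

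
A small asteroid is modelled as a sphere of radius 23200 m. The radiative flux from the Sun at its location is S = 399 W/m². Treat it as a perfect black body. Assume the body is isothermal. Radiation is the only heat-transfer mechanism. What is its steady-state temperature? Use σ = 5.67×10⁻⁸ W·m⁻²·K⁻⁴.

T ≈ 205 K

At equilibrium, absorbed power = emitted power.
Absorbing cross-section = πr² = 1.691×10⁹ m²; emitting surface = 4πr² = 6.764×10⁹ m² (ratio 4).
S·A_cross = εσ·A_surf·T⁴  ⇒  T⁴ = S/(4σ).
T⁴ = 1.00·399/(4·5.67×10⁻⁸) = 1.759×10⁹ K⁴.
T = (1.759×10⁹)^(1/4).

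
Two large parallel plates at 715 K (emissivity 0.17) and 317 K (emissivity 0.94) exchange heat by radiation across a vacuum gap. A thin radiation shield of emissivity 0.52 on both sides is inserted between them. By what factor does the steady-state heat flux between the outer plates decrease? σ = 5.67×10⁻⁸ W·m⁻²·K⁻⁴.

Without shield: q₀ = σΔ(T⁴)/(1/ε₁+1/ε₂−1) with denominator 5.946.
With shield the two gaps are in series; the resistances add: (1/ε₁+1/ε_s−1)+(1/ε_s+1/ε₂−1) = 6.805+1.987 = 8.792.
Heat-flux ratio q₀/q = 8.792/5.946.

factor ≈ 1.48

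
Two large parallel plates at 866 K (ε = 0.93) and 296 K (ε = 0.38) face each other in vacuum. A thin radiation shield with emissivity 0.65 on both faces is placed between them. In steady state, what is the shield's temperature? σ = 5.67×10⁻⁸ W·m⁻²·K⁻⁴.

In steady state the net flux on the hot side equals that on the cold side.
σ(T₁⁴−T_s⁴)/D₁ = σ(T_s⁴−T₂⁴)/D₂, with D₁ = 1/ε₁+1/ε_s−1 = 1.614, D₂ = 1/ε_s+1/ε₂−1 = 3.170.
Solve for T_s⁴: T_s⁴ = (D₂·T₁⁴ + D₁·T₂⁴)/(D₁+D₂) = 3.753×10¹¹ K⁴.

T_s ≈ 783 K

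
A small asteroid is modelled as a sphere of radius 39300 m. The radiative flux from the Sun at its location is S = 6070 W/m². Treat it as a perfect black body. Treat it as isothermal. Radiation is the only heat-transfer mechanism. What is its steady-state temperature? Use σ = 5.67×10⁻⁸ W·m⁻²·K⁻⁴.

T ≈ 404 K

At equilibrium, absorbed power = emitted power.
Absorbing cross-section = πr² = 4.852×10⁹ m²; emitting surface = 4πr² = 1.941×10¹⁰ m² (ratio 4).
S·A_cross = εσ·A_surf·T⁴  ⇒  T⁴ = S/(4σ).
T⁴ = 1.00·6070/(4·5.67×10⁻⁸) = 2.676×10¹⁰ K⁴.
T = (2.676×10¹⁰)^(1/4).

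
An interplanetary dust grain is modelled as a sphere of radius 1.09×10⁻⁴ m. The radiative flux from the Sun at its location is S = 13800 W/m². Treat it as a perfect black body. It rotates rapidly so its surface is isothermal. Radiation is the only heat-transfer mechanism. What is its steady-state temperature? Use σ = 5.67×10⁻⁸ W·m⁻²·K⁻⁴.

At equilibrium, absorbed power = emitted power.
Absorbing cross-section = πr² = 3.733×10⁻⁸ m²; emitting surface = 4πr² = 1.493×10⁻⁷ m² (ratio 4).
S·A_cross = εσ·A_surf·T⁴  ⇒  T⁴ = S/(4σ).
T⁴ = 1.00·13800/(4·5.67×10⁻⁸) = 6.085×10¹⁰ K⁴.
T = (6.085×10¹⁰)^(1/4).

T ≈ 497 K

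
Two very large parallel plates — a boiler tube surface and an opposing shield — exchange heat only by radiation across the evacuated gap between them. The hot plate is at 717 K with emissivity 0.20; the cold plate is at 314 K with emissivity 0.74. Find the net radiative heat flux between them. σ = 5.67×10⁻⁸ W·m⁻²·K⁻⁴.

q ≈ 2700 W/m²

For two infinite grey parallel plates, q = σ(T₁⁴ − T₂⁴)/(1/ε₁ + 1/ε₂ − 1).
T₁⁴ − T₂⁴ = 2.643×10¹¹ − 9.721×10⁹ = 2.546×10¹¹ K⁴.
1/ε₁ + 1/ε₂ − 1 = 5.000 + 1.351 − 1 = 5.351.
q = 5.67×10⁻⁸ × 2.546×10¹¹ / 5.351.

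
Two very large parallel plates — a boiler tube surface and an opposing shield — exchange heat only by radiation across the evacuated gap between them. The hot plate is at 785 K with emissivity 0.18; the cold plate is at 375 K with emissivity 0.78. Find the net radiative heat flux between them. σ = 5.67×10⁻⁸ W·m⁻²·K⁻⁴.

For two infinite grey parallel plates, q = σ(T₁⁴ − T₂⁴)/(1/ε₁ + 1/ε₂ − 1).
T₁⁴ − T₂⁴ = 3.797×10¹¹ − 1.978×10¹⁰ = 3.600×10¹¹ K⁴.
1/ε₁ + 1/ε₂ − 1 = 5.556 + 1.282 − 1 = 5.838.
q = 5.67×10⁻⁸ × 3.600×10¹¹ / 5.838.

q ≈ 3500 W/m²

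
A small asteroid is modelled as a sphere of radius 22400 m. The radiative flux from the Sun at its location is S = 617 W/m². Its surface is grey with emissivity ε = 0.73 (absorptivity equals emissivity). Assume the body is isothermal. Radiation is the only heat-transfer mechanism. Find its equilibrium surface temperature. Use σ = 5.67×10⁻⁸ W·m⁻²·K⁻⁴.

T ≈ 228 K

At equilibrium, absorbed power = emitted power.
Absorbing cross-section = πr² = 1.576×10⁹ m²; emitting surface = 4πr² = 6.305×10⁹ m² (ratio 4).
εS·A_cross = εσ·A_surf·T⁴  ⇒  T⁴ = S/(4σ)   (ε cancels).
T⁴ = 617/(4·5.67×10⁻⁸) = 2.720×10⁹ K⁴.
T = (2.720×10⁹)^(1/4).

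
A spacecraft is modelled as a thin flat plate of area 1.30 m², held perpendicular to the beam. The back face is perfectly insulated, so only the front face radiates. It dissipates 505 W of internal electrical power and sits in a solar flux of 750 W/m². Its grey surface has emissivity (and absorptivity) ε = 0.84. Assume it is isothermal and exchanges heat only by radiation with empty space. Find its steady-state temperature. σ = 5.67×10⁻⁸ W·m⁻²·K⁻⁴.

T ≈ 382 K

At steady state, absorbed solar power + internal power = radiated power.
Absorbed: α·S·A_cross = 0.84·750·1.300 = 819.0 W (cross-section A).
Total input = 819.0 + 505 = 1324 W.
Radiated: εσ·A_surf·T⁴ with A_surf = A = 1.300 m².
T⁴ = 1324/(0.84·5.67×10⁻⁸·1.300) = 2.138×10¹⁰ K⁴.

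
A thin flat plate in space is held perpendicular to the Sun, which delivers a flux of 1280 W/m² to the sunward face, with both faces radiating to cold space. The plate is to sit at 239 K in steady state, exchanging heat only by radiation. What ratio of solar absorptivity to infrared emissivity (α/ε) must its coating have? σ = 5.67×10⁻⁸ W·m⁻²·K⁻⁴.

Balance: αS·A = εσ·2A·T⁴ ⇒ α/ε = 2σT⁴/S.
α/ε = 2·5.67×10⁻⁸·(239)⁴/1280 = 2·5.67×10⁻⁸·3.263×10⁹/1280.

α/ε ≈ 0.289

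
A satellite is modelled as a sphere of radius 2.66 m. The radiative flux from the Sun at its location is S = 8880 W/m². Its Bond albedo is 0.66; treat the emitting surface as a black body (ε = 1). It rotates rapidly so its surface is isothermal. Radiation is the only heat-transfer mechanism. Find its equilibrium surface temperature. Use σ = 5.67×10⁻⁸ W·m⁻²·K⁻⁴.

At equilibrium, absorbed power = emitted power.
Absorbing cross-section = πr² = 22.23 m²; emitting surface = 4πr² = 88.91 m² (ratio 4).
(1−a)S·A_cross = εσ·A_surf·T⁴  ⇒  T⁴ = (1−a)S/(4σ).
T⁴ = 0.340·8880/(4·5.67×10⁻⁸) = 1.331×10¹⁰ K⁴.
T = (1.331×10¹⁰)^(1/4).

T ≈ 340 K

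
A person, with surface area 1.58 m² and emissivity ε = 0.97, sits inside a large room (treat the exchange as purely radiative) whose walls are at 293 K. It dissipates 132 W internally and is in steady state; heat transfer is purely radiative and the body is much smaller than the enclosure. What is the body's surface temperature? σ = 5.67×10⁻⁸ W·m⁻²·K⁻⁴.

T ≈ 307 K

For a small grey body in a large enclosure, net radiated power = εσA(T⁴ − T_w⁴).
Steady state: P = εσA(T⁴ − T_w⁴) with A = 1.58 m².
T⁴ = P/(εσA) + T_w⁴ = 132/(0.97·5.67×10⁻⁸·1.580) + (293)⁴
    = 1.519×10⁹ + 7.370×10⁹ = 8.889×10⁹ K⁴.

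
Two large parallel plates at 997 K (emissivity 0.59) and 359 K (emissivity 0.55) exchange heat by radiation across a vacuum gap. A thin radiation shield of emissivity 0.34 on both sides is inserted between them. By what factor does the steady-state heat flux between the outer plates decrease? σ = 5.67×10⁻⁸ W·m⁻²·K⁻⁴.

factor ≈ 2.94

Without shield: q₀ = σΔ(T⁴)/(1/ε₁+1/ε₂−1) with denominator 2.513.
With shield the two gaps are in series; the resistances add: (1/ε₁+1/ε_s−1)+(1/ε_s+1/ε₂−1) = 3.636+3.759 = 7.395.
Heat-flux ratio q₀/q = 7.395/2.513.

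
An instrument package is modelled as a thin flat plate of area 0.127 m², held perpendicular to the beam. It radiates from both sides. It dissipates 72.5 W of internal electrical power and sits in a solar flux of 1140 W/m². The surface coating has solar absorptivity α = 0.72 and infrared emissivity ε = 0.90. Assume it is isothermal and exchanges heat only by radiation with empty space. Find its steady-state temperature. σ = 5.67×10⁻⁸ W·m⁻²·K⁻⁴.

T ≈ 342 K

At steady state, absorbed solar power + internal power = radiated power.
Absorbed: α·S·A_cross = 0.72·1140·0.1270 = 104.2 W (cross-section A).
Total input = 104.2 + 72.5 = 176.7 W.
Radiated: εσ·A_surf·T⁴ with A_surf = 2A = 0.2540 m².
T⁴ = 176.7/(0.90·5.67×10⁻⁸·0.2540) = 1.364×10¹⁰ K⁴.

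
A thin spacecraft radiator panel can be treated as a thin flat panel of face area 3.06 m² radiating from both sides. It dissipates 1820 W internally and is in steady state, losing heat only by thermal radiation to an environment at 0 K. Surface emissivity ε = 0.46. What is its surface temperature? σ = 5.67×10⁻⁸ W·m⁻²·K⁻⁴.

T ≈ 327 K

Steady state: internal power = radiated power, P = εσA T⁴.
Radiating area A = 2·3.06 = 6.120 m².
T⁴ = P/(εσA) = 1820/(0.46·5.67×10⁻⁸·6.120) = 1.140×10¹⁰ K⁴.
T = (1.140×10¹⁰)^(1/4).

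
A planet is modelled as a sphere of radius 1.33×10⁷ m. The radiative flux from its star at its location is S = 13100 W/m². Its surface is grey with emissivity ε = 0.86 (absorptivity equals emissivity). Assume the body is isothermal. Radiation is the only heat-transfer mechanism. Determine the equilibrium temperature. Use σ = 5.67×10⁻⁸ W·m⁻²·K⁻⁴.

T ≈ 490 K

At equilibrium, absorbed power = emitted power.
Absorbing cross-section = πr² = 5.557×10¹⁴ m²; emitting surface = 4πr² = 2.223×10¹⁵ m² (ratio 4).
εS·A_cross = εσ·A_surf·T⁴  ⇒  T⁴ = S/(4σ)   (ε cancels).
T⁴ = 13100/(4·5.67×10⁻⁸) = 5.776×10¹⁰ K⁴.
T = (5.776×10¹⁰)^(1/4).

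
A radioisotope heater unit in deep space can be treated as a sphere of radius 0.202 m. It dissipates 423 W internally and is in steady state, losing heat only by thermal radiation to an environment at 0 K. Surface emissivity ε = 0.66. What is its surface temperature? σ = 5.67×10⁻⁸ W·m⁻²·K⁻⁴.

Steady state: internal power = radiated power, P = εσA T⁴.
Radiating area A = 4πr² = 0.5128 m².
T⁴ = P/(εσA) = 423/(0.66·5.67×10⁻⁸·0.5128) = 2.204×10¹⁰ K⁴.
T = (2.204×10¹⁰)^(1/4).

T ≈ 385 K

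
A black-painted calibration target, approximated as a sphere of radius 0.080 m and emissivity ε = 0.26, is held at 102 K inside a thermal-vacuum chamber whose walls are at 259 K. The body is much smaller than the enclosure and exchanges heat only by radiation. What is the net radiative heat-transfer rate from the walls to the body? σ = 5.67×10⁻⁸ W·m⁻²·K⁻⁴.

For a small grey body in a large enclosure: P_net = εσA(T_body⁴ − T_wall⁴).
A = 4πr² = 0.08042 m²; T_body⁴ − T_wall⁴ = 1.082×10⁸ − 4.500×10⁹ = -4.392×10⁹ K⁴.
|P_net| = 0.26·5.67×10⁻⁸·0.08042·4.392×10⁹.

P_net ≈ 5.21 W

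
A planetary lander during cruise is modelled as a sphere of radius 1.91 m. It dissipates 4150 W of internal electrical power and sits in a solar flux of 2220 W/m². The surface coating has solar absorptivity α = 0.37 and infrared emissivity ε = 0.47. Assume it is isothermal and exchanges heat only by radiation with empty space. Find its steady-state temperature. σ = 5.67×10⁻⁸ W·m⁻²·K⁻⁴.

At steady state, absorbed solar power + internal power = radiated power.
Absorbed: α·S·A_cross = 0.37·2220·11.46 = 9414 W (cross-section πr²).
Total input = 9414 + 4150 = 13560 W.
Radiated: εσ·A_surf·T⁴ with A_surf = 4πr² = 45.84 m².
T⁴ = 13560/(0.47·5.67×10⁻⁸·45.84) = 1.110×10¹⁰ K⁴.

T ≈ 325 K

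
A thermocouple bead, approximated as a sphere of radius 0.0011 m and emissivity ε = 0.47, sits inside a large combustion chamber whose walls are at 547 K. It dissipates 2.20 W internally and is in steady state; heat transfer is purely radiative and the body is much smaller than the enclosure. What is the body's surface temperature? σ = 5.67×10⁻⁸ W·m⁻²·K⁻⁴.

T ≈ 1530 K

For a small grey body in a large enclosure, net radiated power = εσA(T⁴ − T_w⁴).
Steady state: P = εσA(T⁴ − T_w⁴) with A = 4πr² = 1.521×10⁻⁵ m².
T⁴ = P/(εσA) + T_w⁴ = 2.20/(0.47·5.67×10⁻⁸·1.521×10⁻⁵) + (547)⁴
    = 5.429×10¹² + 8.953×10¹⁰ = 5.519×10¹² K⁴.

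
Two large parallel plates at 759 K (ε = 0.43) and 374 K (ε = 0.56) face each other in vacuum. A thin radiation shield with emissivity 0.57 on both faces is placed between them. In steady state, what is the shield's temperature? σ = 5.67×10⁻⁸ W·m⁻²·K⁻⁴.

In steady state the net flux on the hot side equals that on the cold side.
σ(T₁⁴−T_s⁴)/D₁ = σ(T_s⁴−T₂⁴)/D₂, with D₁ = 1/ε₁+1/ε_s−1 = 3.080, D₂ = 1/ε_s+1/ε₂−1 = 2.540.
Solve for T_s⁴: T_s⁴ = (D₂·T₁⁴ + D₁·T₂⁴)/(D₁+D₂) = 1.607×10¹¹ K⁴.

T_s ≈ 633 K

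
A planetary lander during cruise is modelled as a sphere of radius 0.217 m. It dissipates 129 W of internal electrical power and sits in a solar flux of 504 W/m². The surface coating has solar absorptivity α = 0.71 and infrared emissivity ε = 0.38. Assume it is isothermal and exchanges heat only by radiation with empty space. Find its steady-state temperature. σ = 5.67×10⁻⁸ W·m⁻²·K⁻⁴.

At steady state, absorbed solar power + internal power = radiated power.
Absorbed: α·S·A_cross = 0.71·504·0.1479 = 52.94 W (cross-section πr²).
Total input = 52.94 + 129 = 181.9 W.
Radiated: εσ·A_surf·T⁴ with A_surf = 4πr² = 0.5917 m².
T⁴ = 181.9/(0.38·5.67×10⁻⁸·0.5917) = 1.427×10¹⁰ K⁴.

T ≈ 346 K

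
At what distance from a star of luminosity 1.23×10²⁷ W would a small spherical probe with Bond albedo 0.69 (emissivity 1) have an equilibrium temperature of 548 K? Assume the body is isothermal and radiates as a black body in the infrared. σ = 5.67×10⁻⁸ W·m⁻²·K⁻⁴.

d ≈ 3.85×10¹⁰ m

For an isothermal black-emitting sphere, (1−a)S·πr² = σ·4πr²·T⁴ ⇒ S = 4σT⁴/(1−a).
S = 4·5.67×10⁻⁸·(548)⁴/0.310 = 65980 W/m².
Flux falls as S = L/(4πd²), so d = √(L/(4πS)) = √(1.23×10²⁷/(4π·65980)).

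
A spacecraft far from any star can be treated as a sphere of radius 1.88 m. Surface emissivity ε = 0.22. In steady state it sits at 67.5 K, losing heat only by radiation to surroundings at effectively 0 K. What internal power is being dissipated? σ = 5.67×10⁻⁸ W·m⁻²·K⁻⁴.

P ≈ 11.5 W

Steady state: P = εσA T⁴.
A = 4πr² = 44.41 m²; T⁴ = (67.5)⁴ = 2.076×10⁷ K⁴.
P = 0.22 × 5.67×10⁻⁸ × 44.41 × 2.076×10⁷.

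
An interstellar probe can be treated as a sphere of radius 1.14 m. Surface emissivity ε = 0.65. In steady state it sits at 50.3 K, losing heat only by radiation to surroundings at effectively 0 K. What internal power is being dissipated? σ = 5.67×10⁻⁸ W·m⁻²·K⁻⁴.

P ≈ 3.85 W

Steady state: P = εσA T⁴.
A = 4πr² = 16.33 m²; T⁴ = (50.3)⁴ = 6.401×10⁶ K⁴.
P = 0.65 × 5.67×10⁻⁸ × 16.33 × 6.401×10⁶.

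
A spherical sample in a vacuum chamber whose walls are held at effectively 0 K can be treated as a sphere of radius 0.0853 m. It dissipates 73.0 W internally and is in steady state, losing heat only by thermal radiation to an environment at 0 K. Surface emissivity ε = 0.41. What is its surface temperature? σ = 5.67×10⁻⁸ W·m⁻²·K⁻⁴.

T ≈ 430 K

Steady state: internal power = radiated power, P = εσA T⁴.
Radiating area A = 4πr² = 0.09143 m².
T⁴ = P/(εσA) = 73.0/(0.41·5.67×10⁻⁸·0.09143) = 3.434×10¹⁰ K⁴.
T = (3.434×10¹⁰)^(1/4).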